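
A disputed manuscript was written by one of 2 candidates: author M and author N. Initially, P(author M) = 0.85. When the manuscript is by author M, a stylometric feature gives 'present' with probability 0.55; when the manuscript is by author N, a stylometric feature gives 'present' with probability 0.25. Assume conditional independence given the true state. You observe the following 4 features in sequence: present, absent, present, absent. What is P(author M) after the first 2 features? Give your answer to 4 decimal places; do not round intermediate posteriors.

0.8821

After 'present': P(author M) = 0.55·0.8500 / (0.55·0.8500 + 0.25·0.1500) ≈ 0.9257
After 'absent': P(author M) = 0.45·0.9257 / (0.45·0.9257 + 0.75·0.0743) ≈ 0.8821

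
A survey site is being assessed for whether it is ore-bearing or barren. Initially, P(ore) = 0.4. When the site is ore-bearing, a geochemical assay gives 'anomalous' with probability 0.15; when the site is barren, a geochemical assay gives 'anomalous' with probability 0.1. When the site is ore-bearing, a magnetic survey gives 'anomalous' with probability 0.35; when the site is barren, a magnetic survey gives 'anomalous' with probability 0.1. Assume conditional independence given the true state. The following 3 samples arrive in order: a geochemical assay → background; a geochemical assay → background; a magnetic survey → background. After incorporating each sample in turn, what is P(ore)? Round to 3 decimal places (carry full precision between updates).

0.300

Apply Bayes' rule sequentially, carrying P(ore) forward.
After a geochemical assay='background': P(ore) = 0.85·0.4000 / (0.85·0.4000 + 0.9·0.6000) ≈ 0.3864
After a geochemical assay='background': P(ore) = 0.85·0.3864 / (0.85·0.3864 + 0.9·0.6136) ≈ 0.3729
After a magnetic survey='background': P(ore) = 0.65·0.3729 / (0.65·0.3729 + 0.9·0.6271) ≈ 0.3004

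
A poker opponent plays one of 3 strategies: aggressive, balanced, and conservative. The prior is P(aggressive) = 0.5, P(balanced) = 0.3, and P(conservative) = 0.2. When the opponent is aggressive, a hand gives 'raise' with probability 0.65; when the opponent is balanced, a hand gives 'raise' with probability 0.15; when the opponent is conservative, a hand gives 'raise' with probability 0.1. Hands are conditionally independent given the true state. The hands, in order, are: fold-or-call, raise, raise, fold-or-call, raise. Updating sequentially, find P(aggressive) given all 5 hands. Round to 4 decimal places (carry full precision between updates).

After 'fold-or-call': normaliser = 0.35·0.5000 + 0.85·0.3000 + 0.9·0.2000; P(aggressive) ≈ 0.2869, P(balanced) ≈ 0.4180, P(conservative) ≈ 0.2951
After 'raise': normaliser = 0.65·0.2869 + 0.15·0.4180 + 0.1·0.2951; P(aggressive) ≈ 0.6691, P(balanced) ≈ 0.2250, P(conservative) ≈ 0.1059
After 'raise': normaliser = 0.65·0.6691 + 0.15·0.2250 + 0.1·0.1059; P(aggressive) ≈ 0.9075, P(balanced) ≈ 0.0704, P(conservative) ≈ 0.0221
After 'fold-or-call': normaliser = 0.35·0.9075 + 0.85·0.0704 + 0.9·0.0221; P(aggressive) ≈ 0.7993, P(balanced) ≈ 0.1506, P(conservative) ≈ 0.0500
After 'raise': normaliser = 0.65·0.7993 + 0.15·0.1506 + 0.1·0.0500; P(aggressive) ≈ 0.9496, P(balanced) ≈ 0.0413, P(conservative) ≈ 0.0091

0.9496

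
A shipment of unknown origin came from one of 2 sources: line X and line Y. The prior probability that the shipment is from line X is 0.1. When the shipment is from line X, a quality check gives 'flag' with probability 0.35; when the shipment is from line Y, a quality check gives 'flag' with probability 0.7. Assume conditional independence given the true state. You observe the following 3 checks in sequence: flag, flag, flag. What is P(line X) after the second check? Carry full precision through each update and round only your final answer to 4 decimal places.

After 'flag': P(line X) = 0.35·0.1000 / (0.35·0.1000 + 0.7·0.9000) ≈ 0.0526
After 'flag': P(line X) = 0.35·0.0526 / (0.35·0.0526 + 0.7·0.9474) ≈ 0.0270

0.0270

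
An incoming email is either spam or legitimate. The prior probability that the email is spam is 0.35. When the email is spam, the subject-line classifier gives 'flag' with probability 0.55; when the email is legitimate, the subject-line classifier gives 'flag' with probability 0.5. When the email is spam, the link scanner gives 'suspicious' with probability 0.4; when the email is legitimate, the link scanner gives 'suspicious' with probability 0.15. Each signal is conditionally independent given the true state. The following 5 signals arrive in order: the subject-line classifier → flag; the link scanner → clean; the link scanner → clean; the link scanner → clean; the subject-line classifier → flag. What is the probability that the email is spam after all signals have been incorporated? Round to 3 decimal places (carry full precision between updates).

0.186

Apply Bayes' rule sequentially, carrying P(spam) forward.
After the subject-line classifier='flag': P(spam) = 0.55·0.3500 / (0.55·0.3500 + 0.5·0.6500) ≈ 0.3720
After the link scanner='clean': P(spam) = 0.6·0.3720 / (0.6·0.3720 + 0.85·0.6280) ≈ 0.2948
After the link scanner='clean': P(spam) = 0.6·0.2948 / (0.6·0.2948 + 0.85·0.7052) ≈ 0.2279
After the link scanner='clean': P(spam) = 0.6·0.2279 / (0.6·0.2279 + 0.85·0.7721) ≈ 0.1724
After the subject-line classifier='flag': P(spam) = 0.55·0.1724 / (0.55·0.1724 + 0.5·0.8276) ≈ 0.1864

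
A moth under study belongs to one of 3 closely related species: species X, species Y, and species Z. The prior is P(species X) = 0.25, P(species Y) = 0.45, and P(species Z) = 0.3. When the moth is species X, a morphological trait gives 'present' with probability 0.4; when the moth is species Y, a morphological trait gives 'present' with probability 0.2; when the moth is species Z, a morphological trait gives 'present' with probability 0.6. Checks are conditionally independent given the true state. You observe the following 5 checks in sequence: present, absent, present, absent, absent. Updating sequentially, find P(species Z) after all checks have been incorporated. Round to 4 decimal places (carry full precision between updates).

After 'present': normaliser = 0.4·0.2500 + 0.2·0.4500 + 0.6·0.3000; P(species X) ≈ 0.2703, P(species Y) ≈ 0.2432, P(species Z) ≈ 0.4865
After 'absent': normaliser = 0.6·0.2703 + 0.8·0.2432 + 0.4·0.4865; P(species X) ≈ 0.2941, P(species Y) ≈ 0.3529, P(species Z) ≈ 0.3529
After 'present': normaliser = 0.4·0.2941 + 0.2·0.3529 + 0.6·0.3529; P(species X) ≈ 0.2941, P(species Y) ≈ 0.1765, P(species Z) ≈ 0.5294
After 'absent': normaliser = 0.6·0.2941 + 0.8·0.1765 + 0.4·0.5294; P(species X) ≈ 0.3333, P(species Y) ≈ 0.2667, P(species Z) ≈ 0.4000
After 'absent': normaliser = 0.6·0.3333 + 0.8·0.2667 + 0.4·0.4000; P(species X) ≈ 0.3488, P(species Y) ≈ 0.3721, P(species Z) ≈ 0.2791

0.2791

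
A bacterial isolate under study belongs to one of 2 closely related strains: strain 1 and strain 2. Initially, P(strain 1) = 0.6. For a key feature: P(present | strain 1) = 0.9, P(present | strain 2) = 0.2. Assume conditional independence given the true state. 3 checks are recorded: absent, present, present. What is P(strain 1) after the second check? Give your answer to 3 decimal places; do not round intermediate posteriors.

Apply Bayes' rule sequentially, carrying P(strain 1) forward.
After 'absent': P(strain 1) = 0.1·0.6000 / (0.1·0.6000 + 0.8·0.4000) ≈ 0.1579
After 'present': P(strain 1) = 0.9·0.1579 / (0.9·0.1579 + 0.2·0.8421) ≈ 0.4576

0.458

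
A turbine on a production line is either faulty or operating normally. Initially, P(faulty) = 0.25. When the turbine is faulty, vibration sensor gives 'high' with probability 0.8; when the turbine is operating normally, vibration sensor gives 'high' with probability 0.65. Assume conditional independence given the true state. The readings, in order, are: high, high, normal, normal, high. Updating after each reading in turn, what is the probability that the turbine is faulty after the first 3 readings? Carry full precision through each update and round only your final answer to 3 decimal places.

0.224

Apply Bayes' rule sequentially, carrying P(faulty) forward.
After 'high': P(faulty) = 0.8·0.2500 / (0.8·0.2500 + 0.65·0.7500) ≈ 0.2909
After 'high': P(faulty) = 0.8·0.2909 / (0.8·0.2909 + 0.65·0.7091) ≈ 0.3355
After 'normal': P(faulty) = 0.2·0.3355 / (0.2·0.3355 + 0.35·0.6645) ≈ 0.2239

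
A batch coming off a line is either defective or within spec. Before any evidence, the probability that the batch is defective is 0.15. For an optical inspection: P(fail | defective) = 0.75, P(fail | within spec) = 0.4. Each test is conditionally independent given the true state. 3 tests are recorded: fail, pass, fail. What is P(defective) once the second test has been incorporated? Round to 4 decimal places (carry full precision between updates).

After 'fail': P(defective) = 0.75·0.1500 / (0.75·0.1500 + 0.4·0.8500) ≈ 0.2486
After 'pass': P(defective) = 0.25·0.2486 / (0.25·0.2486 + 0.6·0.7514) ≈ 0.1212

0.1212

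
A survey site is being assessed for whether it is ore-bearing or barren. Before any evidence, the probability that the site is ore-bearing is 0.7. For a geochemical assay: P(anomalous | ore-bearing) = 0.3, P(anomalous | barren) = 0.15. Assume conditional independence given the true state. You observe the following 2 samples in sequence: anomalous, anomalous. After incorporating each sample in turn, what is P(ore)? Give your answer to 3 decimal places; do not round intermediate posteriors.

After 'anomalous': P(ore) = 0.3·0.7000 / (0.3·0.7000 + 0.15·0.3000) ≈ 0.8235
After 'anomalous': P(ore) = 0.3·0.8235 / (0.3·0.8235 + 0.15·0.1765) ≈ 0.9032

0.903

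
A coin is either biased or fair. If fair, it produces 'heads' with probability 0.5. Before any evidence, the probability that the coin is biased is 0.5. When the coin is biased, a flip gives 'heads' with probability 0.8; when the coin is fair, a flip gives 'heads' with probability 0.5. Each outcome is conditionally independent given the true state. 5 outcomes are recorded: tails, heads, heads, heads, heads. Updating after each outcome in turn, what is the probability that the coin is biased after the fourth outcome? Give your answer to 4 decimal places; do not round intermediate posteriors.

After 'tails': P(biased) = 0.2·0.5000 / (0.2·0.5000 + 0.5·0.5000) ≈ 0.2857
After 'heads': P(biased) = 0.8·0.2857 / (0.8·0.2857 + 0.5·0.7143) ≈ 0.3902
After 'heads': P(biased) = 0.8·0.3902 / (0.8·0.3902 + 0.5·0.6098) ≈ 0.5059
After 'heads': P(biased) = 0.8·0.5059 / (0.8·0.5059 + 0.5·0.4941) ≈ 0.6210

0.6210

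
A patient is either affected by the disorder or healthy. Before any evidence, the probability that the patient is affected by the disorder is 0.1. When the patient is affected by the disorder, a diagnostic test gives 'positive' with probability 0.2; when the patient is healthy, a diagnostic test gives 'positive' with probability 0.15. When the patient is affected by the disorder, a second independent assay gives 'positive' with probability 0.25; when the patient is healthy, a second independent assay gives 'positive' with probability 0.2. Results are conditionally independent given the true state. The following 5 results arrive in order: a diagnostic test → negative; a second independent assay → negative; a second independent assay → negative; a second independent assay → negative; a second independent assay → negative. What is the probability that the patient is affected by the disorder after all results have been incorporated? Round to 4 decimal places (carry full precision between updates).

Apply Bayes' rule sequentially, carrying P(affected) forward.
After a diagnostic test='negative': P(affected) = 0.8·0.1000 / (0.8·0.1000 + 0.85·0.9000) ≈ 0.0947
After a second independent assay='negative': P(affected) = 0.75·0.0947 / (0.75·0.0947 + 0.8·0.9053) ≈ 0.0893
After a second independent assay='negative': P(affected) = 0.75·0.0893 / (0.75·0.0893 + 0.8·0.9107) ≈ 0.0842
After a second independent assay='negative': P(affected) = 0.75·0.0842 / (0.75·0.0842 + 0.8·0.9158) ≈ 0.0793
After a second independent assay='negative': P(affected) = 0.75·0.0793 / (0.75·0.0793 + 0.8·0.9207) ≈ 0.0747

0.0747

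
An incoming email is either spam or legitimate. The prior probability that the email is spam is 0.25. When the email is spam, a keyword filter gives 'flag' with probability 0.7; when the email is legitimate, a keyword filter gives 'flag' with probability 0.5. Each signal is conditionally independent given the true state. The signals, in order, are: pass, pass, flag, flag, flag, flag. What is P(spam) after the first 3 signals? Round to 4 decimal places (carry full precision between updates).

Apply Bayes' rule sequentially, carrying P(spam) forward.
After 'pass': P(spam) = 0.3·0.2500 / (0.3·0.2500 + 0.5·0.7500) ≈ 0.1667
After 'pass': P(spam) = 0.3·0.1667 / (0.3·0.1667 + 0.5·0.8333) ≈ 0.1071
After 'flag': P(spam) = 0.7·0.1071 / (0.7·0.1071 + 0.5·0.8929) ≈ 0.1438

0.1438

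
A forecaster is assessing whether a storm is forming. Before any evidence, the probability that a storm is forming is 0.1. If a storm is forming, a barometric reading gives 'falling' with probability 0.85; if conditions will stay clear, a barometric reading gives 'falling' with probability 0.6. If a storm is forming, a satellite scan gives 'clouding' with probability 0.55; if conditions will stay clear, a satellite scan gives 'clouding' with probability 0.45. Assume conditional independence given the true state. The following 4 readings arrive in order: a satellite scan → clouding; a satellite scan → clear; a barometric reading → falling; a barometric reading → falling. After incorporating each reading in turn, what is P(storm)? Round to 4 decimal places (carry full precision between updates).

After a satellite scan='clouding': P(storm) = 0.55·0.1000 / (0.55·0.1000 + 0.45·0.9000) ≈ 0.1196
After a satellite scan='clear': P(storm) = 0.45·0.1196 / (0.45·0.1196 + 0.55·0.8804) ≈ 0.1000
After a barometric reading='falling': P(storm) = 0.85·0.1000 / (0.85·0.1000 + 0.6·0.9000) ≈ 0.1360
After a barometric reading='falling': P(storm) = 0.85·0.1360 / (0.85·0.1360 + 0.6·0.8640) ≈ 0.1823

0.1823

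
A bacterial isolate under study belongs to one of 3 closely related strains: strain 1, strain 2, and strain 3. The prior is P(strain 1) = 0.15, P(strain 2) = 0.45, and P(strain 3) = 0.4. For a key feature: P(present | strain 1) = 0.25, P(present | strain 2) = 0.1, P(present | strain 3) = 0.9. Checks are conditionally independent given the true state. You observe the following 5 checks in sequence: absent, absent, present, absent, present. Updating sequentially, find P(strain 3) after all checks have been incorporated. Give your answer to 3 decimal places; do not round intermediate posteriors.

After 'absent': normaliser = 0.75·0.1500 + 0.9·0.4500 + 0.1·0.4000; P(strain 1) ≈ 0.2018, P(strain 2) ≈ 0.7265, P(strain 3) ≈ 0.0717
After 'absent': normaliser = 0.75·0.2018 + 0.9·0.7265 + 0.1·0.0717; P(strain 1) ≈ 0.1863, P(strain 2) ≈ 0.8049, P(strain 3) ≈ 0.0088
After 'present': normaliser = 0.25·0.1863 + 0.1·0.8049 + 0.9·0.0088; P(strain 1) ≈ 0.3450, P(strain 2) ≈ 0.5961, P(strain 3) ≈ 0.0589
After 'absent': normaliser = 0.75·0.3450 + 0.9·0.5961 + 0.1·0.0589; P(strain 1) ≈ 0.3230, P(strain 2) ≈ 0.6697, P(strain 3) ≈ 0.0073
After 'present': normaliser = 0.25·0.3230 + 0.1·0.6697 + 0.9·0.0073; P(strain 1) ≈ 0.5232, P(strain 2) ≈ 0.4340, P(strain 3) ≈ 0.0429

0.043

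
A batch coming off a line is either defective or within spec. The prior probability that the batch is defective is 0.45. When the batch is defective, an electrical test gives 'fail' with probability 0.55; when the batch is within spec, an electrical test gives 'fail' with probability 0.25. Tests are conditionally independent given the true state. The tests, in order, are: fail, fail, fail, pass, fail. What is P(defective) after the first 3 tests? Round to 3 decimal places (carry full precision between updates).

Apply Bayes' rule sequentially, carrying P(defective) forward.
After 'fail': P(defective) = 0.55·0.4500 / (0.55·0.4500 + 0.25·0.5500) ≈ 0.6429
After 'fail': P(defective) = 0.55·0.6429 / (0.55·0.6429 + 0.25·0.3571) ≈ 0.7984
After 'fail': P(defective) = 0.55·0.7984 / (0.55·0.7984 + 0.25·0.2016) ≈ 0.8970

0.897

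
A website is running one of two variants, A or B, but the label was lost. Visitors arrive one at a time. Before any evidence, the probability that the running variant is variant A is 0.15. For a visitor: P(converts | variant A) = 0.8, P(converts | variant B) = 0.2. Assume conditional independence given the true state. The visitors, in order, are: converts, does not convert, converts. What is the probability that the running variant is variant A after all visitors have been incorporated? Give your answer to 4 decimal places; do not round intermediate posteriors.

Apply Bayes' rule sequentially, carrying P(A) forward.
After 'converts': P(A) = 0.8·0.1500 / (0.8·0.1500 + 0.2·0.8500) ≈ 0.4138
After 'does not convert': P(A) = 0.2·0.4138 / (0.2·0.4138 + 0.8·0.5862) ≈ 0.1500
After 'converts': P(A) = 0.8·0.1500 / (0.8·0.1500 + 0.2·0.8500) ≈ 0.4138

0.4138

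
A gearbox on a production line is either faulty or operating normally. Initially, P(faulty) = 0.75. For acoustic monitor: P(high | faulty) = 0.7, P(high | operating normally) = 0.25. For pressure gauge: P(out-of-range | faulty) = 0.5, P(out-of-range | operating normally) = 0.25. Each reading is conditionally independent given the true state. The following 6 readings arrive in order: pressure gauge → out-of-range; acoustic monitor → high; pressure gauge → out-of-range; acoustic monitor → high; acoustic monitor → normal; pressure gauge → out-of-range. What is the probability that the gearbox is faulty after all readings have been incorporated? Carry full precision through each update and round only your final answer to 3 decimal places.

0.987

Each posterior becomes the prior for the next update.
After pressure gauge='out-of-range': P(faulty) = 0.5·0.7500 / (0.5·0.7500 + 0.25·0.2500) ≈ 0.8571
After acoustic monitor='high': P(faulty) = 0.7·0.8571 / (0.7·0.8571 + 0.25·0.1429) ≈ 0.9438
After pressure gauge='out-of-range': P(faulty) = 0.5·0.9438 / (0.5·0.9438 + 0.25·0.0562) ≈ 0.9711
After acoustic monitor='high': P(faulty) = 0.7·0.9711 / (0.7·0.9711 + 0.25·0.0289) ≈ 0.9895
After acoustic monitor='normal': P(faulty) = 0.3·0.9895 / (0.3·0.9895 + 0.75·0.0105) ≈ 0.9741
After pressure gauge='out-of-range': P(faulty) = 0.5·0.9741 / (0.5·0.9741 + 0.25·0.0259) ≈ 0.9869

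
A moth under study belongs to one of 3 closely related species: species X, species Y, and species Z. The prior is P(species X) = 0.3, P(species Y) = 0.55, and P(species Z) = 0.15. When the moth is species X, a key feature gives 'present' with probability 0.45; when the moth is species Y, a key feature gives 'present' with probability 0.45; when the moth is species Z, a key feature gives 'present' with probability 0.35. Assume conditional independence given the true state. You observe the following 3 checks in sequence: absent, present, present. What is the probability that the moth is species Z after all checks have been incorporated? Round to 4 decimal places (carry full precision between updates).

Apply Bayes' rule sequentially, carrying P(species Z) forward.
After 'absent': normaliser = 0.55·0.3000 + 0.55·0.5500 + 0.65·0.1500; P(species X) ≈ 0.2920, P(species Y) ≈ 0.5354, P(species Z) ≈ 0.1726
After 'present': normaliser = 0.45·0.2920 + 0.45·0.5354 + 0.35·0.1726; P(species X) ≈ 0.3037, P(species Y) ≈ 0.5567, P(species Z) ≈ 0.1396
After 'present': normaliser = 0.45·0.3037 + 0.45·0.5567 + 0.35·0.1396; P(species X) ≈ 0.3134, P(species Y) ≈ 0.5746, P(species Z) ≈ 0.1120

0.1120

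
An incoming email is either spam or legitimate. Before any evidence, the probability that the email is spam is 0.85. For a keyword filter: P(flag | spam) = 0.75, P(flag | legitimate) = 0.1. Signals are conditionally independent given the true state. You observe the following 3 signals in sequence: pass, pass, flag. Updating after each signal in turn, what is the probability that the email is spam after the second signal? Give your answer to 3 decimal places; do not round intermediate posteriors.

After 'pass': P(spam) = 0.25·0.8500 / (0.25·0.8500 + 0.9·0.1500) ≈ 0.6115
After 'pass': P(spam) = 0.25·0.6115 / (0.25·0.6115 + 0.9·0.3885) ≈ 0.3042

0.304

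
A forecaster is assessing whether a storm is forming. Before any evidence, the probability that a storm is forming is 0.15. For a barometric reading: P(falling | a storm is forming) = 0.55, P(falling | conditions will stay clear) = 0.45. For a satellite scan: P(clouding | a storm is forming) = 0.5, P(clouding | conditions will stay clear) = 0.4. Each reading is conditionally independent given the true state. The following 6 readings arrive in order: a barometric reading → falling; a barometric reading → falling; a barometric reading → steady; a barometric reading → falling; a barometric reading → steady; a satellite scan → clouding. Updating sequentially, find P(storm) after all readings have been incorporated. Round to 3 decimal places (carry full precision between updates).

0.212

Apply Bayes' rule sequentially, carrying P(storm) forward.
After a barometric reading='falling': P(storm) = 0.55·0.1500 / (0.55·0.1500 + 0.45·0.8500) ≈ 0.1774
After a barometric reading='falling': P(storm) = 0.55·0.1774 / (0.55·0.1774 + 0.45·0.8226) ≈ 0.2086
After a barometric reading='steady': P(storm) = 0.45·0.2086 / (0.45·0.2086 + 0.55·0.7914) ≈ 0.1774
After a barometric reading='falling': P(storm) = 0.55·0.1774 / (0.55·0.1774 + 0.45·0.8226) ≈ 0.2086
After a barometric reading='steady': P(storm) = 0.45·0.2086 / (0.45·0.2086 + 0.55·0.7914) ≈ 0.1774
After a satellite scan='clouding': P(storm) = 0.5·0.1774 / (0.5·0.1774 + 0.4·0.8226) ≈ 0.2124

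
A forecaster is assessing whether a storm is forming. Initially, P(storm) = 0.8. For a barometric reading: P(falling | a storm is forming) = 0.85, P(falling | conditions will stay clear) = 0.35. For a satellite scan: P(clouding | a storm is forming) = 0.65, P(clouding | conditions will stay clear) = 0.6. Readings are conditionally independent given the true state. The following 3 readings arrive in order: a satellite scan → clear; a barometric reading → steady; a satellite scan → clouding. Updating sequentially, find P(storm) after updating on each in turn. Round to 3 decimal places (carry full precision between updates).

0.467

After a satellite scan='clear': P(storm) = 0.35·0.8000 / (0.35·0.8000 + 0.4·0.2000) ≈ 0.7778
After a barometric reading='steady': P(storm) = 0.15·0.7778 / (0.15·0.7778 + 0.65·0.2222) ≈ 0.4468
After a satellite scan='clouding': P(storm) = 0.65·0.4468 / (0.65·0.4468 + 0.6·0.5532) ≈ 0.4667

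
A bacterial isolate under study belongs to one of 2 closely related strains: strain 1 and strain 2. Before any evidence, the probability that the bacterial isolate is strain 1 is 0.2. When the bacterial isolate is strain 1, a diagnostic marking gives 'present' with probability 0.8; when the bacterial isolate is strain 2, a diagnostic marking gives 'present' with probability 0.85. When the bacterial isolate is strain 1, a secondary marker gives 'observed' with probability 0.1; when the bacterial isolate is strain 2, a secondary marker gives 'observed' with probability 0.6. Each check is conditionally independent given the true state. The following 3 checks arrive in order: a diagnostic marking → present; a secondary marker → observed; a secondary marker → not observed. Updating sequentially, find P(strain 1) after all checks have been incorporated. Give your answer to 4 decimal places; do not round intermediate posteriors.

0.0811

Each posterior becomes the prior for the next update.
After a diagnostic marking='present': P(strain 1) = 0.8·0.2000 / (0.8·0.2000 + 0.85·0.8000) ≈ 0.1905
After a secondary marker='observed': P(strain 1) = 0.1·0.1905 / (0.1·0.1905 + 0.6·0.8095) ≈ 0.0377
After a secondary marker='not observed': P(strain 1) = 0.9·0.0377 / (0.9·0.0377 + 0.4·0.9623) ≈ 0.0811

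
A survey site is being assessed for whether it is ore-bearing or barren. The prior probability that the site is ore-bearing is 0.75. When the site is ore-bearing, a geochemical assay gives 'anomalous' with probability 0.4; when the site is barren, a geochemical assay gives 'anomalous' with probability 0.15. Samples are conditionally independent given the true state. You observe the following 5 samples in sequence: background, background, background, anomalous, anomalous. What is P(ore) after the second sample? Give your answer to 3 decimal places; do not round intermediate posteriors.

Apply Bayes' rule sequentially, carrying P(ore) forward.
After 'background': P(ore) = 0.6·0.7500 / (0.6·0.7500 + 0.85·0.2500) ≈ 0.6792
After 'background': P(ore) = 0.6·0.6792 / (0.6·0.6792 + 0.85·0.3208) ≈ 0.5992

0.599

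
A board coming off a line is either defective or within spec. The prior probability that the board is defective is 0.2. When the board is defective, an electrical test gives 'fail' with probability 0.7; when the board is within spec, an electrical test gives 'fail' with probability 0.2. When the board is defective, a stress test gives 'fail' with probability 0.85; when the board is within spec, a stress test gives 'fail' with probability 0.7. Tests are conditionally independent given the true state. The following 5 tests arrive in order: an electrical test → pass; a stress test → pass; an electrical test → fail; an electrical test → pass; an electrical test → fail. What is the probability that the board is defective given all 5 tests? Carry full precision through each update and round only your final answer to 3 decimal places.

0.177

After an electrical test='pass': P(defective) = 0.3·0.2000 / (0.3·0.2000 + 0.8·0.8000) ≈ 0.0857
After a stress test='pass': P(defective) = 0.15·0.0857 / (0.15·0.0857 + 0.3·0.9143) ≈ 0.0448
After an electrical test='fail': P(defective) = 0.7·0.0448 / (0.7·0.0448 + 0.2·0.9552) ≈ 0.1409
After an electrical test='pass': P(defective) = 0.3·0.1409 / (0.3·0.1409 + 0.8·0.8591) ≈ 0.0580
After an electrical test='fail': P(defective) = 0.7·0.0580 / (0.7·0.0580 + 0.2·0.9420) ≈ 0.1772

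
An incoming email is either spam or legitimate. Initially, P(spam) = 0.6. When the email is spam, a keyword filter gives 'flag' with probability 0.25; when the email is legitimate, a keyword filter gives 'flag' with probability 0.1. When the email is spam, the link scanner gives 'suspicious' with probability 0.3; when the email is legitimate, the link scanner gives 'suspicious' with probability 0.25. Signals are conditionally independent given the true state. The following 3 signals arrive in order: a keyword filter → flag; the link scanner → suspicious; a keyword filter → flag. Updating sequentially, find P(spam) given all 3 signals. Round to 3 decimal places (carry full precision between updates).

0.918

After a keyword filter='flag': P(spam) = 0.25·0.6000 / (0.25·0.6000 + 0.1·0.4000) ≈ 0.7895
After the link scanner='suspicious': P(spam) = 0.3·0.7895 / (0.3·0.7895 + 0.25·0.2105) ≈ 0.8182
After a keyword filter='flag': P(spam) = 0.25·0.8182 / (0.25·0.8182 + 0.1·0.1818) ≈ 0.9184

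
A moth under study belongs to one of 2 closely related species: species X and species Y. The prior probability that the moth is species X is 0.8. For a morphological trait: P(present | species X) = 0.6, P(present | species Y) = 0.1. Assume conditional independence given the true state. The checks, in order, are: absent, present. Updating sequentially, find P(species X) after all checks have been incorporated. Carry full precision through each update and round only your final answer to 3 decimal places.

0.914

After 'absent': P(species X) = 0.4·0.8000 / (0.4·0.8000 + 0.9·0.2000) ≈ 0.6400
After 'present': P(species X) = 0.6·0.6400 / (0.6·0.6400 + 0.1·0.3600) ≈ 0.9143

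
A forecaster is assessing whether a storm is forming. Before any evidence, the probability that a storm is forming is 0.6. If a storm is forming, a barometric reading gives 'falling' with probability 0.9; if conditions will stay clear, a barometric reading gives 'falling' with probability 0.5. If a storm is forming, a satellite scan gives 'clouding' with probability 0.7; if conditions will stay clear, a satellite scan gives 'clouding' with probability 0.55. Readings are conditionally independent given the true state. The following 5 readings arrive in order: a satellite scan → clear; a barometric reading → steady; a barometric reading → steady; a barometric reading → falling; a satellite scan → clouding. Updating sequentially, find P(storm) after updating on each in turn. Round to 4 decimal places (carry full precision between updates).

0.0839

After a satellite scan='clear': P(storm) = 0.3·0.6000 / (0.3·0.6000 + 0.45·0.4000) ≈ 0.5000
After a barometric reading='steady': P(storm) = 0.1·0.5000 / (0.1·0.5000 + 0.5·0.5000) ≈ 0.1667
After a barometric reading='steady': P(storm) = 0.1·0.1667 / (0.1·0.1667 + 0.5·0.8333) ≈ 0.0385
After a barometric reading='falling': P(storm) = 0.9·0.0385 / (0.9·0.0385 + 0.5·0.9615) ≈ 0.0672
After a satellite scan='clouding': P(storm) = 0.7·0.0672 / (0.7·0.0672 + 0.55·0.9328) ≈ 0.0839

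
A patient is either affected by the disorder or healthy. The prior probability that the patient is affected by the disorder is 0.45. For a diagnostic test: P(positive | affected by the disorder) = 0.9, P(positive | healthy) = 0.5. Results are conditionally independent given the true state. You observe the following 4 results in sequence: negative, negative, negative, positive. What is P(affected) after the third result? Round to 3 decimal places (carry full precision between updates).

Apply Bayes' rule sequentially, carrying P(affected) forward.
After 'negative': P(affected) = 0.1·0.4500 / (0.1·0.4500 + 0.5·0.5500) ≈ 0.1406
After 'negative': P(affected) = 0.1·0.1406 / (0.1·0.1406 + 0.5·0.8594) ≈ 0.0317
After 'negative': P(affected) = 0.1·0.0317 / (0.1·0.0317 + 0.5·0.9683) ≈ 0.0065

0.007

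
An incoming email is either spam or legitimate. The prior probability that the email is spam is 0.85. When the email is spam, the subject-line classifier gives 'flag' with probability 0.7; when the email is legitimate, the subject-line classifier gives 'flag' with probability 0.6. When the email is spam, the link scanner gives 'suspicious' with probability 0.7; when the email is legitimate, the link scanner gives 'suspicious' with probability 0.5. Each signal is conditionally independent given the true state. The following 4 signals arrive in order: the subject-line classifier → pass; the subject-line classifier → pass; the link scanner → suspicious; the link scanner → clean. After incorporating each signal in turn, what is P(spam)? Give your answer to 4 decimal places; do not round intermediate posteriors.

0.7281

After the subject-line classifier='pass': P(spam) = 0.3·0.8500 / (0.3·0.8500 + 0.4·0.1500) ≈ 0.8095
After the subject-line classifier='pass': P(spam) = 0.3·0.8095 / (0.3·0.8095 + 0.4·0.1905) ≈ 0.7612
After the link scanner='suspicious': P(spam) = 0.7·0.7612 / (0.7·0.7612 + 0.5·0.2388) ≈ 0.8169
After the link scanner='clean': P(spam) = 0.3·0.8169 / (0.3·0.8169 + 0.5·0.1831) ≈ 0.7281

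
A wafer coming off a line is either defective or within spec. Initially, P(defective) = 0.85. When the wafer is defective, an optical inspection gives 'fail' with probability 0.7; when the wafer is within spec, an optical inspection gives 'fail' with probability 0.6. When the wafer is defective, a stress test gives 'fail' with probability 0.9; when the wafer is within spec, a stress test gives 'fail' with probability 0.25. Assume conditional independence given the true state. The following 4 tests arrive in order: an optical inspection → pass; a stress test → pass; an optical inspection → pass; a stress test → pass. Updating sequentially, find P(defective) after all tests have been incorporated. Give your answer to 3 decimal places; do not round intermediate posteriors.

After an optical inspection='pass': P(defective) = 0.3·0.8500 / (0.3·0.8500 + 0.4·0.1500) ≈ 0.8095
After a stress test='pass': P(defective) = 0.1·0.8095 / (0.1·0.8095 + 0.75·0.1905) ≈ 0.3617
After an optical inspection='pass': P(defective) = 0.3·0.3617 / (0.3·0.3617 + 0.4·0.6383) ≈ 0.2982
After a stress test='pass': P(defective) = 0.1·0.2982 / (0.1·0.2982 + 0.75·0.7018) ≈ 0.0536

0.054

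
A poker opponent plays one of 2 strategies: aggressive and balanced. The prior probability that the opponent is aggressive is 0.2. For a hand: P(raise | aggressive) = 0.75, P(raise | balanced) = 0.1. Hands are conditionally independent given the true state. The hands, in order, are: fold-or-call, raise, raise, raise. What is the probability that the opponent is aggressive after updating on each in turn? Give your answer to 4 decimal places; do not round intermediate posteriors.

After 'fold-or-call': P(aggressive) = 0.25·0.2000 / (0.25·0.2000 + 0.9·0.8000) ≈ 0.0649
After 'raise': P(aggressive) = 0.75·0.0649 / (0.75·0.0649 + 0.1·0.9351) ≈ 0.3425
After 'raise': P(aggressive) = 0.75·0.3425 / (0.75·0.3425 + 0.1·0.6575) ≈ 0.7962
After 'raise': P(aggressive) = 0.75·0.7962 / (0.75·0.7962 + 0.1·0.2038) ≈ 0.9670

0.9670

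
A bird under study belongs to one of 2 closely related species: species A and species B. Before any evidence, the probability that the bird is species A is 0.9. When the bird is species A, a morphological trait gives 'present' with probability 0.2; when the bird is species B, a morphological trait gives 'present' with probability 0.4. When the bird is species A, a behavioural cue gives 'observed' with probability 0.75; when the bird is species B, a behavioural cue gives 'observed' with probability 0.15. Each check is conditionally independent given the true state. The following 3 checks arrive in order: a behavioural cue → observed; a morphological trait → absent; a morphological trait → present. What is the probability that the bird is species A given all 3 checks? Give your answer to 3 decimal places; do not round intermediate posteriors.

After a behavioural cue='observed': P(species A) = 0.75·0.9000 / (0.75·0.9000 + 0.15·0.1000) ≈ 0.9783
After a morphological trait='absent': P(species A) = 0.8·0.9783 / (0.8·0.9783 + 0.6·0.0217) ≈ 0.9836
After a morphological trait='present': P(species A) = 0.2·0.9836 / (0.2·0.9836 + 0.4·0.0164) ≈ 0.9677

0.968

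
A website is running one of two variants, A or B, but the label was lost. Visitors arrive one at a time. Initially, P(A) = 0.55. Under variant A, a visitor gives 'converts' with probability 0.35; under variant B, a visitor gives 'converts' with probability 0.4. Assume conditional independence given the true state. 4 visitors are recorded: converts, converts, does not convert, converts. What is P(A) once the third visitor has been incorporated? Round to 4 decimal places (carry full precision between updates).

Apply Bayes' rule sequentially, carrying P(A) forward.
After 'converts': P(A) = 0.35·0.5500 / (0.35·0.5500 + 0.4·0.4500) ≈ 0.5168
After 'converts': P(A) = 0.35·0.5168 / (0.35·0.5168 + 0.4·0.4832) ≈ 0.4834
After 'does not convert': P(A) = 0.65·0.4834 / (0.65·0.4834 + 0.6·0.5166) ≈ 0.5034

0.5034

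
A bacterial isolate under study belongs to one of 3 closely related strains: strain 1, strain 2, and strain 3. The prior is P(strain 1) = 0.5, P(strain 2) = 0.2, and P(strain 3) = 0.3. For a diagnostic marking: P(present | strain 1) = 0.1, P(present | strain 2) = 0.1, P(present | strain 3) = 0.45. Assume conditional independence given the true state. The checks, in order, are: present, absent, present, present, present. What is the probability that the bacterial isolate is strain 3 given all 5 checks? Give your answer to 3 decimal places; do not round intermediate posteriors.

After 'present': normaliser = 0.1·0.5000 + 0.1·0.2000 + 0.45·0.3000; P(strain 1) ≈ 0.2439, P(strain 2) ≈ 0.0976, P(strain 3) ≈ 0.6585
After 'absent': normaliser = 0.9·0.2439 + 0.9·0.0976 + 0.55·0.6585; P(strain 1) ≈ 0.3279, P(strain 2) ≈ 0.1311, P(strain 3) ≈ 0.5410
After 'present': normaliser = 0.1·0.3279 + 0.1·0.1311 + 0.45·0.5410; P(strain 1) ≈ 0.1133, P(strain 2) ≈ 0.0453, P(strain 3) ≈ 0.8414
After 'present': normaliser = 0.1·0.1133 + 0.1·0.0453 + 0.45·0.8414; P(strain 1) ≈ 0.0287, P(strain 2) ≈ 0.0115, P(strain 3) ≈ 0.9598
After 'present': normaliser = 0.1·0.0287 + 0.1·0.0115 + 0.45·0.9598; P(strain 1) ≈ 0.0066, P(strain 2) ≈ 0.0026, P(strain 3) ≈ 0.9908

0.991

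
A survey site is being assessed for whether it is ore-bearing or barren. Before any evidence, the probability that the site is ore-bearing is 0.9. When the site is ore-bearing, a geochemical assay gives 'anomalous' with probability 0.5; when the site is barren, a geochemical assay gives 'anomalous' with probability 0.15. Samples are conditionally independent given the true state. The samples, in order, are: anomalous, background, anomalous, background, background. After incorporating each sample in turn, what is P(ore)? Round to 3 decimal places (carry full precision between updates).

0.953

After 'anomalous': P(ore) = 0.5·0.9000 / (0.5·0.9000 + 0.15·0.1000) ≈ 0.9677
After 'background': P(ore) = 0.5·0.9677 / (0.5·0.9677 + 0.85·0.0323) ≈ 0.9464
After 'anomalous': P(ore) = 0.5·0.9464 / (0.5·0.9464 + 0.15·0.0536) ≈ 0.9833
After 'background': P(ore) = 0.5·0.9833 / (0.5·0.9833 + 0.85·0.0167) ≈ 0.9719
After 'background': P(ore) = 0.5·0.9719 / (0.5·0.9719 + 0.85·0.0281) ≈ 0.9532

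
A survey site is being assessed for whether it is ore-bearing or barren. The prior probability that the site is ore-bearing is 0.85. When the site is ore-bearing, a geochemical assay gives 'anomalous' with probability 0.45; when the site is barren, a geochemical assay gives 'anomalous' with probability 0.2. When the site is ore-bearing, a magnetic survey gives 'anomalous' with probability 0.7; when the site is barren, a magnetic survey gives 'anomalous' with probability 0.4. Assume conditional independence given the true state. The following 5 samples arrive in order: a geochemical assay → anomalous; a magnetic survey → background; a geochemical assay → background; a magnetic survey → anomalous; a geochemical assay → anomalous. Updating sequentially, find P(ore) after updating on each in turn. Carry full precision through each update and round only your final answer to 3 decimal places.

After a geochemical assay='anomalous': P(ore) = 0.45·0.8500 / (0.45·0.8500 + 0.2·0.1500) ≈ 0.9273
After a magnetic survey='background': P(ore) = 0.3·0.9273 / (0.3·0.9273 + 0.6·0.0727) ≈ 0.8644
After a geochemical assay='background': P(ore) = 0.55·0.8644 / (0.55·0.8644 + 0.8·0.1356) ≈ 0.8142
After a magnetic survey='anomalous': P(ore) = 0.7·0.8142 / (0.7·0.8142 + 0.4·0.1858) ≈ 0.8847
After a geochemical assay='anomalous': P(ore) = 0.45·0.8847 / (0.45·0.8847 + 0.2·0.1153) ≈ 0.9452

0.945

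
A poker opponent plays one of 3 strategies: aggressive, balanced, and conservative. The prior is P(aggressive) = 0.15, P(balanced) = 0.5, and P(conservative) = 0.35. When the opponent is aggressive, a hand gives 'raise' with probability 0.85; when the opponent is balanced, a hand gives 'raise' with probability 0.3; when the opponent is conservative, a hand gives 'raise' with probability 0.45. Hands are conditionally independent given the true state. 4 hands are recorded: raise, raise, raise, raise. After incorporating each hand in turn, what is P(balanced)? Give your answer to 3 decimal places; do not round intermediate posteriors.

After 'raise': normaliser = 0.85·0.1500 + 0.3·0.5000 + 0.45·0.3500; P(aggressive) ≈ 0.2931, P(balanced) ≈ 0.3448, P(conservative) ≈ 0.3621
After 'raise': normaliser = 0.85·0.2931 + 0.3·0.3448 + 0.45·0.3621; P(aggressive) ≈ 0.4833, P(balanced) ≈ 0.2007, P(conservative) ≈ 0.3161
After 'raise': normaliser = 0.85·0.4833 + 0.3·0.2007 + 0.45·0.3161; P(aggressive) ≈ 0.6699, P(balanced) ≈ 0.0982, P(conservative) ≈ 0.2319
After 'raise': normaliser = 0.85·0.6699 + 0.3·0.0982 + 0.45·0.2319; P(aggressive) ≈ 0.8097, P(balanced) ≈ 0.0419, P(conservative) ≈ 0.1484

0.042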